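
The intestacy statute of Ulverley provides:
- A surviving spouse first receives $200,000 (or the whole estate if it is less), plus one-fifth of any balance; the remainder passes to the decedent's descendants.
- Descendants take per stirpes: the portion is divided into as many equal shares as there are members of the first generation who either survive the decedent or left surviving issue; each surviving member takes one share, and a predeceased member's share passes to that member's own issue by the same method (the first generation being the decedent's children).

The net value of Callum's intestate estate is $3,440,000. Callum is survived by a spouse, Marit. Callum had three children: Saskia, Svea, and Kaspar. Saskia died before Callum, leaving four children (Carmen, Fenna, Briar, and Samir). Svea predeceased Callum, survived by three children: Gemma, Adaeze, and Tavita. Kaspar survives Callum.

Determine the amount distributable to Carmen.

Marit first takes $200,000, leaving a balance of $3,240,000. Marit then takes one-fifth of the balance ($648,000), for a total of $848,000. The remaining $2,592,000 passes to the descendants.
The descendants' portion ($2,592,000) is divided into 3 shares of $864,000: Kaspar takes $864,000; Saskia's $864,000 share passes to Saskia's issue; Svea's $864,000 share passes to Svea's issue.
Saskia's share ($864,000) is divided into 4 shares of $216,000: Carmen, Fenna, Briar, and Samir each take $216,000.
Svea's share ($864,000) is divided into 3 shares of $288,000: Gemma, Adaeze, and Tavita each take $288,000.

Carmen receives $216,000.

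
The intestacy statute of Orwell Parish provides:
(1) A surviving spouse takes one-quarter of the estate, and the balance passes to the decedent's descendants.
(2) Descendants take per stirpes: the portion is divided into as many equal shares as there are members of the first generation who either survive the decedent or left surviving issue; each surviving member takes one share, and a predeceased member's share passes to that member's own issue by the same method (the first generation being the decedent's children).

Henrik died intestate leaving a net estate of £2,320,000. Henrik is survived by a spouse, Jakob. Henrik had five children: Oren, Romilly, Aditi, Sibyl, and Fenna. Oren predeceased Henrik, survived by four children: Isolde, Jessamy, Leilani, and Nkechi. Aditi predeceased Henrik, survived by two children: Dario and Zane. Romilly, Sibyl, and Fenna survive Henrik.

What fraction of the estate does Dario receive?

Jakob takes one-quarter of £2,320,000 = £580,000. The remaining £1,740,000 passes to the descendants.
The descendants' portion (£1,740,000) is divided into 5 shares of £348,000: Romilly, Sibyl, and Fenna each take £348,000; Oren's £348,000 share passes to Oren's issue; Aditi's £348,000 share passes to Aditi's issue.
Oren's share (£348,000) is divided into 4 shares of £87,000: Isolde, Jessamy, Leilani, and Nkechi each take £87,000.
Aditi's share (£348,000) is divided into 2 shares of £174,000: Dario and Zane each take £174,000.

Dario receives 3/40 of the estate.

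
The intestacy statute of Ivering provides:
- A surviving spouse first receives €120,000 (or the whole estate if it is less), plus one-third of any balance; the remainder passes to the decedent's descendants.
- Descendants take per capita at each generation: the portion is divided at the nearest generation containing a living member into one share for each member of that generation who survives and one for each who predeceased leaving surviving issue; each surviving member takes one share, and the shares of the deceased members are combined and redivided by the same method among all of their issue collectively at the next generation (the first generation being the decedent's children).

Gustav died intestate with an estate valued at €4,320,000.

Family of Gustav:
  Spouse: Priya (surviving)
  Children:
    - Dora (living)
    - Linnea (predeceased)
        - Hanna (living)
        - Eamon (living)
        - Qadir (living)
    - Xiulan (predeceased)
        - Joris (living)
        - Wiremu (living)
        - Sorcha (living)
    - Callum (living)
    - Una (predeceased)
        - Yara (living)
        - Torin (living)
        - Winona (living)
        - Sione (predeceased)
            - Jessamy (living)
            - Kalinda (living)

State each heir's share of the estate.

Priya: €1,520,000; Dora: €560,000; Hanna: €168,000; Eamon: €168,000; Qadir: €168,000; Joris: €168,000; Wiremu: €168,000; Sorcha: €168,000; Callum: €560,000; Yara: €168,000; Torin: €168,000; Winona: €168,000; Jessamy: €84,000; Kalinda: €84,000

Priya first takes €120,000, leaving a balance of €4,200,000. Priya then takes one-third of the balance (€1,400,000), for a total of €1,520,000. The remaining €2,800,000 passes to the descendants.
The descendants' portion (€2,800,000) is divided at the children's generation into 5 shares of €560,000. Dora and Callum each take €560,000. The 3 shares of the deceased (Linnea, Xiulan, and Una) are combined into a pool of €1,680,000.
That pool (€1,680,000) is divided at the grandchildren's generation into 10 shares of €168,000. Hanna, Eamon, Qadir, Joris, Wiremu, Sorcha, Yara, Torin, and Winona each take €168,000. The remaining share for the deceased Sione (€168,000) is carried to the next generation.
That pool (€168,000) is divided at the great-grandchildren's generation equally among Jessamy and Kalinda: €84,000 each.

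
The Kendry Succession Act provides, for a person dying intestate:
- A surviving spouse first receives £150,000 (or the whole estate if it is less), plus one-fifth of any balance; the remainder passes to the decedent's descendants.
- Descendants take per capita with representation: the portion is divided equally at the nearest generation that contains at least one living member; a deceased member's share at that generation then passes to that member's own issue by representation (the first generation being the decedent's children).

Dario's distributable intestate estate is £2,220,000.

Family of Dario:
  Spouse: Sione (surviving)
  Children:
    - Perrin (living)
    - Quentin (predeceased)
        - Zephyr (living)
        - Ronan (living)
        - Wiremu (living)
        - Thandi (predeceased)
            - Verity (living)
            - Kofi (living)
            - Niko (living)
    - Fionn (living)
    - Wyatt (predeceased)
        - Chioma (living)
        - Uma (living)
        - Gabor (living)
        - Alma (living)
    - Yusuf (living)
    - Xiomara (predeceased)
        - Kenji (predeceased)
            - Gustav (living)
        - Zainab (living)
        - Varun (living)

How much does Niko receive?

Niko receives £23,000.

Sione first takes £150,000, leaving a balance of £2,070,000. Sione then takes one-fifth of the balance (£414,000), for a total of £564,000. The remaining £1,656,000 passes to the descendants.
The descendants' portion (£1,656,000) is divided into 6 shares of £276,000: Perrin, Fionn, and Yusuf each take £276,000; Quentin's £276,000 share passes to Quentin's issue; Wyatt's £276,000 share passes to Wyatt's issue; Xiomara's £276,000 share passes to Xiomara's issue.
Quentin's share (£276,000) is divided into 4 shares of £69,000: Zephyr, Ronan, and Wiremu each take £69,000; Thandi's £69,000 share passes to Thandi's issue.
Thandi's share (£69,000) is divided into 3 shares of £23,000: Verity, Kofi, and Niko each take £23,000.
Wyatt's share (£276,000) is divided into 4 shares of £69,000: Chioma, Uma, Gabor, and Alma each take £69,000.
Xiomara's share (£276,000) is divided into 3 shares of £92,000: Zainab and Varun each take £92,000; Kenji's £92,000 share passes to Kenji's issue.
Kenji's share (£92,000) passes entirely to Gustav.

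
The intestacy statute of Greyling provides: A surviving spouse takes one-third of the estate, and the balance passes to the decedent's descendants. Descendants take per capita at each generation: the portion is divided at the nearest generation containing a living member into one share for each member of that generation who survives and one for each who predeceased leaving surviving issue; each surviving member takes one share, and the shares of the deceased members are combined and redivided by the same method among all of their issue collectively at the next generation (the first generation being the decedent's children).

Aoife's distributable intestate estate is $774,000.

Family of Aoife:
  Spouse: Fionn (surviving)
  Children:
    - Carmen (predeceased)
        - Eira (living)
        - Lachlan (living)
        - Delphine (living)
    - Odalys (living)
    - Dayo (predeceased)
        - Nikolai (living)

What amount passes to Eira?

Fionn takes one-third of $774,000 = $258,000. The remaining $516,000 passes to the descendants.
The descendants' portion ($516,000) is divided at the children's generation into 3 shares of $172,000. Odalys takes $172,000. The 2 shares of the deceased (Carmen and Dayo) are combined into a pool of $344,000.
That pool ($344,000) is divided at the grandchildren's generation equally among Eira, Lachlan, Delphine, and Nikolai: $86,000 each.

Eira receives $86,000.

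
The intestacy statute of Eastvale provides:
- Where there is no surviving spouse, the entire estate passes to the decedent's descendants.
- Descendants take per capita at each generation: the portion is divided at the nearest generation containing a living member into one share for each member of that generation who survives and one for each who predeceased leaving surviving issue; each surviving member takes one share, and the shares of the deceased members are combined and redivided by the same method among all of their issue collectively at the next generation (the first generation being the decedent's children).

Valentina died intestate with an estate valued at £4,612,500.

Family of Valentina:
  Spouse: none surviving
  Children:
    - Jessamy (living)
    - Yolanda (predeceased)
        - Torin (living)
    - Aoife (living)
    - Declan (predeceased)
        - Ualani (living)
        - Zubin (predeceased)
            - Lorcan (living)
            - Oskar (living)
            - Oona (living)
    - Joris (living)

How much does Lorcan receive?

The entire £4,612,500 passes to the descendants.
That amount (£4,612,500) is divided at the children's generation into 5 shares of £922,500. Jessamy, Aoife, and Joris each take £922,500. The 2 shares of the deceased (Yolanda and Declan) are combined into a pool of £1,845,000.
That pool (£1,845,000) is divided at the grandchildren's generation into 3 shares of £615,000. Torin and Ualani each take £615,000. The remaining share for the deceased Zubin (£615,000) is carried to the next generation.
That pool (£615,000) is divided at the great-grandchildren's generation equally among Lorcan, Oskar, and Oona: £205,000 each.

Lorcan receives £205,000.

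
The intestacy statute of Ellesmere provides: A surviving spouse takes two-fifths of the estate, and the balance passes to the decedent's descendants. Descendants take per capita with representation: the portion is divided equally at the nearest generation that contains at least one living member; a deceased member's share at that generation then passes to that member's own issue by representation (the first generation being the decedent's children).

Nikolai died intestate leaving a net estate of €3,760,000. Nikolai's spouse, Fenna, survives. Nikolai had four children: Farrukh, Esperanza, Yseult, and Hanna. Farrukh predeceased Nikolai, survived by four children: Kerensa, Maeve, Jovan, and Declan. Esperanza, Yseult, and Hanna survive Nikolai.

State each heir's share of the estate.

Fenna: €1,504,000; Kerensa: €141,000; Maeve: €141,000; Jovan: €141,000; Declan: €141,000; Esperanza: €564,000; Yseult: €564,000; Hanna: €564,000

Fenna takes two-fifths of €3,760,000 = €1,504,000. The remaining €2,256,000 passes to the descendants.
The descendants' portion (€2,256,000) is divided into 4 shares of €564,000: Esperanza, Yseult, and Hanna each take €564,000; Farrukh's €564,000 share passes to Farrukh's issue.
Farrukh's share (€564,000) is divided into 4 shares of €141,000: Kerensa, Maeve, Jovan, and Declan each take €141,000.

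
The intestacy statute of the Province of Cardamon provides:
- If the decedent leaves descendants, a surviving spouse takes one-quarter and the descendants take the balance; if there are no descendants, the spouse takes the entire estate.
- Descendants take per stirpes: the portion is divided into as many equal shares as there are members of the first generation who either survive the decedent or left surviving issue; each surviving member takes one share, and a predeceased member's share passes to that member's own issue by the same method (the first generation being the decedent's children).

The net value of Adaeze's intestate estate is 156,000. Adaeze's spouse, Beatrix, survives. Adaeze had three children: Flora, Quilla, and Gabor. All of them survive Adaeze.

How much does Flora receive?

Beatrix takes one-quarter of 156,000 = 39,000. The remaining 117,000 passes to the descendants.
The descendants' portion (117,000) is divided into 3 shares of 39,000: Flora, Quilla, and Gabor each take 39,000.

Flora receives 39,000.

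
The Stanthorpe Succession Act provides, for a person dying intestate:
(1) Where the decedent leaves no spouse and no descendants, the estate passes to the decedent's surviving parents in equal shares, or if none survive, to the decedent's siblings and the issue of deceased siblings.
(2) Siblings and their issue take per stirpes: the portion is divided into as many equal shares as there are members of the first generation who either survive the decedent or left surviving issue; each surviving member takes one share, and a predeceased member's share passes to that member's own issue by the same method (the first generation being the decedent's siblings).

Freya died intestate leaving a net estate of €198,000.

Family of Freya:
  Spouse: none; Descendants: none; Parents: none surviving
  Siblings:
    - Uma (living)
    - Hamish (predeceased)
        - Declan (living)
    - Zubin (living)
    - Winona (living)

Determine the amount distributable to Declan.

The entire €198,000 passes to the siblings and their issue.
That amount (€198,000) is divided into 4 shares of €49,500: Uma, Zubin, and Winona each take €49,500; Hamish's €49,500 share passes to Hamish's issue.
Hamish's share (€49,500) passes entirely to Declan.

Declan receives €49,500.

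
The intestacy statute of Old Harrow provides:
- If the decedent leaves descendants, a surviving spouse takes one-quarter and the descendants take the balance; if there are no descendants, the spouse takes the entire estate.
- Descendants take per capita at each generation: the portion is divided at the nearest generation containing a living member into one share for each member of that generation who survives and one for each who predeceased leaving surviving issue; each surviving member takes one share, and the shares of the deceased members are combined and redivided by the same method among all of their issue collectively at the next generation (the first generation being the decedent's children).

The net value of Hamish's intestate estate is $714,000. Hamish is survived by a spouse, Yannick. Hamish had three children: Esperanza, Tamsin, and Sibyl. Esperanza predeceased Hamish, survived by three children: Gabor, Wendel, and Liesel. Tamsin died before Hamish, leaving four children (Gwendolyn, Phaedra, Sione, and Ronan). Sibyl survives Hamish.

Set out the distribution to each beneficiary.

Yannick takes one-quarter of $714,000 = $178,500. The remaining $535,500 passes to the descendants.
The descendants' portion ($535,500) is divided at the children's generation into 3 shares of $178,500. Sibyl takes $178,500. The 2 shares of the deceased (Esperanza and Tamsin) are combined into a pool of $357,000.
That pool ($357,000) is divided at the grandchildren's generation equally among Gabor, Wendel, Liesel, Gwendolyn, Phaedra, Sione, and Ronan: $51,000 each.

Yannick: $178,500; Gabor: $51,000; Wendel: $51,000; Liesel: $51,000; Gwendolyn: $51,000; Phaedra: $51,000; Sione: $51,000; Ronan: $51,000; Sibyl: $178,500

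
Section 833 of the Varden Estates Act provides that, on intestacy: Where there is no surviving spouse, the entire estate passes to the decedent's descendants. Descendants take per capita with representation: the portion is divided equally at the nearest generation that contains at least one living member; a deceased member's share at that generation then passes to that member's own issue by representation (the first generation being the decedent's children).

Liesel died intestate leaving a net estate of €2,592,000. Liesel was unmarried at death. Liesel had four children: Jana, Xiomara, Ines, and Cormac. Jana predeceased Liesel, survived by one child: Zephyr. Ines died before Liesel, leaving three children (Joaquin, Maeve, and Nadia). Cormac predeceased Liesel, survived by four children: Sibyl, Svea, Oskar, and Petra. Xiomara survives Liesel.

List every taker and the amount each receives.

Zephyr: €648,000; Xiomara: €648,000; Joaquin: €216,000; Maeve: €216,000; Nadia: €216,000; Sibyl: €162,000; Svea: €162,000; Oskar: €162,000; Petra: €162,000

The entire €2,592,000 passes to the descendants.
That amount (€2,592,000) is divided into 4 shares of €648,000: Xiomara takes €648,000; Jana's €648,000 share passes to Jana's issue; Ines's €648,000 share passes to Ines's issue; Cormac's €648,000 share passes to Cormac's issue.
Jana's share (€648,000) passes entirely to Zephyr.
Ines's share (€648,000) is divided into 3 shares of €216,000: Joaquin, Maeve, and Nadia each take €216,000.
Cormac's share (€648,000) is divided into 4 shares of €162,000: Sibyl, Svea, Oskar, and Petra each take €162,000.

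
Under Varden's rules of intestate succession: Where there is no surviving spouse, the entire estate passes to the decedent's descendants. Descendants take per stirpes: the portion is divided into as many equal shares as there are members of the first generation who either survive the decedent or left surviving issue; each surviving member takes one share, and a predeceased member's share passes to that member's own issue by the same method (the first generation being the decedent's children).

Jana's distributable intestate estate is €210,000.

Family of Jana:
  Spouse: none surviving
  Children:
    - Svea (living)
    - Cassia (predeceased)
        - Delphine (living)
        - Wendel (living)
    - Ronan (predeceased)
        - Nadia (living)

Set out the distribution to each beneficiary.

The entire €210,000 passes to the descendants.
That amount (€210,000) is divided into 3 shares of €70,000: Svea takes €70,000; Cassia's €70,000 share passes to Cassia's issue; Ronan's €70,000 share passes to Ronan's issue.
Cassia's share (€70,000) is divided into 2 shares of €35,000: Delphine and Wendel each take €35,000.
Ronan's share (€70,000) passes entirely to Nadia.

Svea: €70,000; Delphine: €35,000; Wendel: €35,000; Nadia: €70,000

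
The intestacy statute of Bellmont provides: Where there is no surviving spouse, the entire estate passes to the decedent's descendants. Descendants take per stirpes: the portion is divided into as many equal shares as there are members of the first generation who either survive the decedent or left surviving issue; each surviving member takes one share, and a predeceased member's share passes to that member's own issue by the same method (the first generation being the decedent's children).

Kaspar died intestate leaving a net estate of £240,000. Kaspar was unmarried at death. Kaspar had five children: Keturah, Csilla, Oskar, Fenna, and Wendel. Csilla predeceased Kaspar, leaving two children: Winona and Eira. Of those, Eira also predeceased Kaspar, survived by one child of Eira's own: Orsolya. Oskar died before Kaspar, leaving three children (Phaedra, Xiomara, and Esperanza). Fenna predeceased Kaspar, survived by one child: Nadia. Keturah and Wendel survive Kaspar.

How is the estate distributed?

The entire £240,000 passes to the descendants.
That amount (£240,000) is divided into 5 shares of £48,000: Keturah and Wendel each take £48,000; Csilla's £48,000 share passes to Csilla's issue; Oskar's £48,000 share passes to Oskar's issue; Fenna's £48,000 share passes to Fenna's issue.
Csilla's share (£48,000) is divided into 2 shares of £24,000: Winona takes £24,000; Eira's £24,000 share passes to Eira's issue.
Eira's share (£24,000) passes entirely to Orsolya.
Oskar's share (£48,000) is divided into 3 shares of £16,000: Phaedra, Xiomara, and Esperanza each take £16,000.
Fenna's share (£48,000) passes entirely to Nadia.

Keturah: £48,000; Winona: £24,000; Orsolya: £24,000; Phaedra: £16,000; Xiomara: £16,000; Esperanza: £16,000; Nadia: £48,000; Wendel: £48,000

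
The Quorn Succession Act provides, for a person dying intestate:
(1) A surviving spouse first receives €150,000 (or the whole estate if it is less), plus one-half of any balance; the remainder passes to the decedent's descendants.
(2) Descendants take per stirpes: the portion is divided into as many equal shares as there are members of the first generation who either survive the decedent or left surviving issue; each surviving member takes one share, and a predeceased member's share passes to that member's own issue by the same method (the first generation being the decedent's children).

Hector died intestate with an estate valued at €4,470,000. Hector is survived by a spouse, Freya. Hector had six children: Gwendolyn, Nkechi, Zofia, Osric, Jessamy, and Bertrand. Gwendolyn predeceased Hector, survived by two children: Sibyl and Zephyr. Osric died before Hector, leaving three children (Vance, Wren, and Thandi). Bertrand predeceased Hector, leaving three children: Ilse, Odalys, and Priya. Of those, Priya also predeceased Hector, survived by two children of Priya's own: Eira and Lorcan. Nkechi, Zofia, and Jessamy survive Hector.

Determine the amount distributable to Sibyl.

Sibyl receives €180,000.

Freya first takes €150,000, leaving a balance of €4,320,000. Freya then takes one-half of the balance (€2,160,000), for a total of €2,310,000. The remaining €2,160,000 passes to the descendants.
The descendants' portion (€2,160,000) is divided into 6 shares of €360,000: Nkechi, Zofia, and Jessamy each take €360,000; Gwendolyn's €360,000 share passes to Gwendolyn's issue; Osric's €360,000 share passes to Osric's issue; Bertrand's €360,000 share passes to Bertrand's issue.
Gwendolyn's share (€360,000) is divided into 2 shares of €180,000: Sibyl and Zephyr each take €180,000.
Osric's share (€360,000) is divided into 3 shares of €120,000: Vance, Wren, and Thandi each take €120,000.
Bertrand's share (€360,000) is divided into 3 shares of €120,000: Ilse and Odalys each take €120,000; Priya's €120,000 share passes to Priya's issue.
Priya's share (€120,000) is divided into 2 shares of €60,000: Eira and Lorcan each take €60,000.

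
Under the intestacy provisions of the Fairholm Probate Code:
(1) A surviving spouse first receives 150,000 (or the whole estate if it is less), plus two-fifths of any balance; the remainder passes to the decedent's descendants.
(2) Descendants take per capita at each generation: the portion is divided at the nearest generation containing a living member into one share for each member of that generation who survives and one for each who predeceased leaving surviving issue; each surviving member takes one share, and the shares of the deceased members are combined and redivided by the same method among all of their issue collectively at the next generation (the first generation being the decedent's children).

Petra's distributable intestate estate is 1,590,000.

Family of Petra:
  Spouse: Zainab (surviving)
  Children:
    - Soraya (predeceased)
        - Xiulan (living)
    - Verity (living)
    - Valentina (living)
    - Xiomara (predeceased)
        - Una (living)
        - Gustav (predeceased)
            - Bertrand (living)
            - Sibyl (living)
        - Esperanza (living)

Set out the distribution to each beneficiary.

Zainab first takes 150,000, leaving a balance of 1,440,000. Zainab then takes two-fifths of the balance (576,000), for a total of 726,000. The remaining 864,000 passes to the descendants.
The descendants' portion (864,000) is divided at the children's generation into 4 shares of 216,000. Verity and Valentina each take 216,000. The 2 shares of the deceased (Soraya and Xiomara) are combined into a pool of 432,000.
That pool (432,000) is divided at the grandchildren's generation into 4 shares of 108,000. Xiulan, Una, and Esperanza each take 108,000. The remaining share for the deceased Gustav (108,000) is carried to the next generation.
That pool (108,000) is divided at the great-grandchildren's generation equally among Bertrand and Sibyl: 54,000 each.

Zainab: 726,000; Xiulan: 108,000; Verity: 216,000; Valentina: 216,000; Una: 108,000; Bertrand: 54,000; Sibyl: 54,000; Esperanza: 108,000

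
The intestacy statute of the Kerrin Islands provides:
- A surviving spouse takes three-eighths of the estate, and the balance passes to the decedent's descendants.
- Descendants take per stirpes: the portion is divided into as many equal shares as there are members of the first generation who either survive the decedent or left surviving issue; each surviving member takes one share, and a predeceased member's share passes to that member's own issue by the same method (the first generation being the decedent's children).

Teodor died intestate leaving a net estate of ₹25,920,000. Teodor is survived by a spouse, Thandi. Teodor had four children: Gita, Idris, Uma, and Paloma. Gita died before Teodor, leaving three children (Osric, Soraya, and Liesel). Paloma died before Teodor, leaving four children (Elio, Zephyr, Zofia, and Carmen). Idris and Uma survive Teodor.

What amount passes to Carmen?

Carmen receives ₹1,012,500.

Thandi takes three-eighths of ₹25,920,000 = ₹9,720,000. The remaining ₹16,200,000 passes to the descendants.
The descendants' portion (₹16,200,000) is divided into 4 shares of ₹4,050,000: Idris and Uma each take ₹4,050,000; Gita's ₹4,050,000 share passes to Gita's issue; Paloma's ₹4,050,000 share passes to Paloma's issue.
Gita's share (₹4,050,000) is divided into 3 shares of ₹1,350,000: Osric, Soraya, and Liesel each take ₹1,350,000.
Paloma's share (₹4,050,000) is divided into 4 shares of ₹1,012,500: Elio, Zephyr, Zofia, and Carmen each take ₹1,012,500.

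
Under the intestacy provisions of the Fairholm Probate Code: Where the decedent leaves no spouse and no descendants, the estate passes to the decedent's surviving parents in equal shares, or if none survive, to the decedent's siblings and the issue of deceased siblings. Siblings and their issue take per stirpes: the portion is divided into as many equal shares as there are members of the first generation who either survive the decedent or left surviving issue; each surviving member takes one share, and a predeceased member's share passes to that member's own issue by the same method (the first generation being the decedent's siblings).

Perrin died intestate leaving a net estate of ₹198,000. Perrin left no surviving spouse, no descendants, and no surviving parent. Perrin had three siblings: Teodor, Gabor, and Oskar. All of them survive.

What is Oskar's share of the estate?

Oskar receives ₹66,000.

The entire ₹198,000 passes to the siblings and their issue.
That amount (₹198,000) is divided into 3 shares of ₹66,000: Teodor, Gabor, and Oskar each take ₹66,000.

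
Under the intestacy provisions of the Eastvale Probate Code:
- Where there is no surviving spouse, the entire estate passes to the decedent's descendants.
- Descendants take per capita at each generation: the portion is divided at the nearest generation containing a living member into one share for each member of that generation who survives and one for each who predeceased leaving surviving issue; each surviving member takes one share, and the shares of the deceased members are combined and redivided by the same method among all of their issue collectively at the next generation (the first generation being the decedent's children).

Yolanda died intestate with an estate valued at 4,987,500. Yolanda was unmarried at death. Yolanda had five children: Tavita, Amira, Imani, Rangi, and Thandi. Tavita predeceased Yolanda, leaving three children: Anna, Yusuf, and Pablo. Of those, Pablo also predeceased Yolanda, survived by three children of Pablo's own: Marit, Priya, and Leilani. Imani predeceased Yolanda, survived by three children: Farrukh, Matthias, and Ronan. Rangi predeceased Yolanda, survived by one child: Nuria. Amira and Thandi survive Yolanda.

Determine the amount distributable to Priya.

Priya receives 142,500.

The entire 4,987,500 passes to the descendants.
That amount (4,987,500) is divided at the children's generation into 5 shares of 997,500. Amira and Thandi each take 997,500. The 3 shares of the deceased (Tavita, Imani, and Rangi) are combined into a pool of 2,992,500.
That pool (2,992,500) is divided at the grandchildren's generation into 7 shares of 427,500. Anna, Yusuf, Farrukh, Matthias, Ronan, and Nuria each take 427,500. The remaining share for the deceased Pablo (427,500) is carried to the next generation.
That pool (427,500) is divided at the great-grandchildren's generation equally among Marit, Priya, and Leilani: 142,500 each.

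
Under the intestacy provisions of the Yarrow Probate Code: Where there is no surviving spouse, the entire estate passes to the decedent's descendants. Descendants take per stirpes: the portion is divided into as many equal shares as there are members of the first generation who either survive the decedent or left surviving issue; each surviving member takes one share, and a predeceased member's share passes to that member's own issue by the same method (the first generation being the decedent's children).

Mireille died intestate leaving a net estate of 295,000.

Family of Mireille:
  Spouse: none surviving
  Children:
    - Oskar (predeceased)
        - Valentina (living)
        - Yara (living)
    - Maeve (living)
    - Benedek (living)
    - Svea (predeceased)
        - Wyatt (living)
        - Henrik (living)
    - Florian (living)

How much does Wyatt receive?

Wyatt receives 29,500.

The entire 295,000 passes to the descendants.
That amount (295,000) is divided into 5 shares of 59,000: Maeve, Benedek, and Florian each take 59,000; Oskar's 59,000 share passes to Oskar's issue; Svea's 59,000 share passes to Svea's issue.
Oskar's share (59,000) is divided into 2 shares of 29,500: Valentina and Yara each take 29,500.
Svea's share (59,000) is divided into 2 shares of 29,500: Wyatt and Henrik each take 29,500.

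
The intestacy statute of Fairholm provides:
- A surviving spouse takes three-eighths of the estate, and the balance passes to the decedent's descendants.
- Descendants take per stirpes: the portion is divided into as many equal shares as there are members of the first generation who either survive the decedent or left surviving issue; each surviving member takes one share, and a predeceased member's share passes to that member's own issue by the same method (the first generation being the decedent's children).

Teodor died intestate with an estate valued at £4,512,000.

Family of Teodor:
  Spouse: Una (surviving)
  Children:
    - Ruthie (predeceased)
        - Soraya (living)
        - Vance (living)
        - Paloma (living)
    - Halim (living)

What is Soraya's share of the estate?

Una takes three-eighths of £4,512,000 = £1,692,000. The remaining £2,820,000 passes to the descendants.
The descendants' portion (£2,820,000) is divided into 2 shares of £1,410,000: Halim takes £1,410,000; Ruthie's £1,410,000 share passes to Ruthie's issue.
Ruthie's share (£1,410,000) is divided into 3 shares of £470,000: Soraya, Vance, and Paloma each take £470,000.

Soraya receives £470,000.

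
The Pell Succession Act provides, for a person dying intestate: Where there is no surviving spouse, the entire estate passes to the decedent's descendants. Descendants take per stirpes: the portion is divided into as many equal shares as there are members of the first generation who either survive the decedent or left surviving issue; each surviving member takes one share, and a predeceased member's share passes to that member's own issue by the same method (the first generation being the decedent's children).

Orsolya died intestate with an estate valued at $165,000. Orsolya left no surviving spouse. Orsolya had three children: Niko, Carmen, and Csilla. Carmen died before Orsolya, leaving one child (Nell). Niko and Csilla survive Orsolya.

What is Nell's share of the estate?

Nell receives $55,000.

The entire $165,000 passes to the descendants.
That amount ($165,000) is divided into 3 shares of $55,000: Niko and Csilla each take $55,000; Carmen's $55,000 share passes to Carmen's issue.
Carmen's share ($55,000) passes entirely to Nell.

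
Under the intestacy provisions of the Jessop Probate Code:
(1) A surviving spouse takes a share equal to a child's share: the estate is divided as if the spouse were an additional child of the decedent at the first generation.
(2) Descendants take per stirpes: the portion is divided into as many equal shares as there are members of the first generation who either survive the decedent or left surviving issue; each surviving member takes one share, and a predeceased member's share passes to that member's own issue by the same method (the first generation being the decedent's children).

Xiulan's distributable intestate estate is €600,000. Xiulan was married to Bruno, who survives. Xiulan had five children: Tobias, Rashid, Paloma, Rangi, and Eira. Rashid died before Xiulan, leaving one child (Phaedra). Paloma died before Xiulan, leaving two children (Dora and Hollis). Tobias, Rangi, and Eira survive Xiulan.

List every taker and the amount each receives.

The spouse counts as an additional share at the children's level, so there are 6 primary shares of €100,000. Bruno takes one such share (€100,000).
The children's combined portion (€500,000) is divided into 5 shares of €100,000: Tobias, Rangi, and Eira each take €100,000; Rashid's €100,000 share passes to Rashid's issue; Paloma's €100,000 share passes to Paloma's issue.
Rashid's share (€100,000) passes entirely to Phaedra.
Paloma's share (€100,000) is divided into 2 shares of €50,000: Dora and Hollis each take €50,000.

Bruno: €100,000; Tobias: €100,000; Phaedra: €100,000; Dora: €50,000; Hollis: €50,000; Rangi: €100,000; Eira: €100,000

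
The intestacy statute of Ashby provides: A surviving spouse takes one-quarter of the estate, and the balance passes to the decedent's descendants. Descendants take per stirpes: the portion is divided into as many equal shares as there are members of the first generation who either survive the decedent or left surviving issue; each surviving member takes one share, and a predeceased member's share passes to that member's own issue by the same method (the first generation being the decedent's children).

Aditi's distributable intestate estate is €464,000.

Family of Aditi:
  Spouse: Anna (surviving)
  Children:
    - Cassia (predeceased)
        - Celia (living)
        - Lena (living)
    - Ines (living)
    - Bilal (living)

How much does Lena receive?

Anna takes one-quarter of €464,000 = €116,000. The remaining €348,000 passes to the descendants.
The descendants' portion (€348,000) is divided into 3 shares of €116,000: Ines and Bilal each take €116,000; Cassia's €116,000 share passes to Cassia's issue.
Cassia's share (€116,000) is divided into 2 shares of €58,000: Celia and Lena each take €58,000.

Lena receives €58,000.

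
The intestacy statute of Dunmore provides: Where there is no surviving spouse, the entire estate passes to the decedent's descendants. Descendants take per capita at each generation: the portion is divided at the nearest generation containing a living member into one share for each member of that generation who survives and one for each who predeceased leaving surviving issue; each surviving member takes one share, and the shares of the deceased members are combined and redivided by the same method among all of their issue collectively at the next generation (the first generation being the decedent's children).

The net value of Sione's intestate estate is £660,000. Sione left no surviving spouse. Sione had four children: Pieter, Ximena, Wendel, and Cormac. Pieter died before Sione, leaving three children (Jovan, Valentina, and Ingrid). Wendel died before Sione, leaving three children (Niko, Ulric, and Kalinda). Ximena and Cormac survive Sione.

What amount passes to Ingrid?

Ingrid receives £55,000.

The entire £660,000 passes to the descendants.
That amount (£660,000) is divided at the children's generation into 4 shares of £165,000. Ximena and Cormac each take £165,000. The 2 shares of the deceased (Pieter and Wendel) are combined into a pool of £330,000.
That pool (£330,000) is divided at the grandchildren's generation equally among Jovan, Valentina, Ingrid, Niko, Ulric, and Kalinda: £55,000 each.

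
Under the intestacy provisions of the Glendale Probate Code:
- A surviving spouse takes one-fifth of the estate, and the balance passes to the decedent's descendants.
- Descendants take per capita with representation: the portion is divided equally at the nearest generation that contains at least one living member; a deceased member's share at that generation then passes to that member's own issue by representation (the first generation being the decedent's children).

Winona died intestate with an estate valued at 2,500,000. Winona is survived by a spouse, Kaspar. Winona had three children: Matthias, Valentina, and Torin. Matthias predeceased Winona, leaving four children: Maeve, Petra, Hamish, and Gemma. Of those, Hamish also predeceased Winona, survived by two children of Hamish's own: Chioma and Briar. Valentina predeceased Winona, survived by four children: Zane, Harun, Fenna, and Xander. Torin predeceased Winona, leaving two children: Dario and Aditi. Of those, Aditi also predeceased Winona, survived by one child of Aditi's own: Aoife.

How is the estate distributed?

Kaspar takes one-fifth of 2,500,000 = 500,000. The remaining 2,000,000 passes to the descendants.
No child survives, so the initial division is made at the grandchildren's generation.
The descendants' portion (2,000,000) is divided into 10 shares of 200,000: Maeve, Petra, Gemma, Zane, Harun, Fenna, Xander, and Dario each take 200,000; Hamish's 200,000 share passes to Hamish's issue; Aditi's 200,000 share passes to Aditi's issue.
Hamish's share (200,000) is divided into 2 shares of 100,000: Chioma and Briar each take 100,000.
Aditi's share (200,000) passes entirely to Aoife.

Kaspar: 500,000; Maeve: 200,000; Petra: 200,000; Chioma: 100,000; Briar: 100,000; Gemma: 200,000; Zane: 200,000; Harun: 200,000; Fenna: 200,000; Xander: 200,000; Dario: 200,000; Aoife: 200,000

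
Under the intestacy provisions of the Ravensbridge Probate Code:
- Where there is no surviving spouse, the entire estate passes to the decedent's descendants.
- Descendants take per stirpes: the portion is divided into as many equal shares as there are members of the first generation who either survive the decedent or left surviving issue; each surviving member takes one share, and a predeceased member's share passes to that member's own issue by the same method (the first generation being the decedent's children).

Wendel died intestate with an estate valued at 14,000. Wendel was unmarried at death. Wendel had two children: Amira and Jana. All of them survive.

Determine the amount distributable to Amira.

The entire 14,000 passes to the descendants.
That amount (14,000) is divided into 2 shares of 7,000: Amira and Jana each take 7,000.

Amira receives 7,000.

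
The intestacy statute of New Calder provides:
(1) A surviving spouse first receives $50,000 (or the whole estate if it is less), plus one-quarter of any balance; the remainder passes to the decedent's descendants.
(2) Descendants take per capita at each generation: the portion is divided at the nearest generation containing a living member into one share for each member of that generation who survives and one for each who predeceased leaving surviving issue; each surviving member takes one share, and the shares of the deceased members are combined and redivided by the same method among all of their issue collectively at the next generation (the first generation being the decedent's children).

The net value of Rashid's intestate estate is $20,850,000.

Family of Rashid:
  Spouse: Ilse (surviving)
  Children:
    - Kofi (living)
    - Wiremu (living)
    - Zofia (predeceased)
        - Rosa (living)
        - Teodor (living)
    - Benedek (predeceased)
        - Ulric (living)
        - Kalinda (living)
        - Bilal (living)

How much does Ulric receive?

Ilse first takes $50,000, leaving a balance of $20,800,000. Ilse then takes one-quarter of the balance ($5,200,000), for a total of $5,250,000. The remaining $15,600,000 passes to the descendants.
The descendants' portion ($15,600,000) is divided at the children's generation into 4 shares of $3,900,000. Kofi and Wiremu each take $3,900,000. The 2 shares of the deceased (Zofia and Benedek) are combined into a pool of $7,800,000.
That pool ($7,800,000) is divided at the grandchildren's generation equally among Rosa, Teodor, Ulric, Kalinda, and Bilal: $1,560,000 each.

Ulric receives $1,560,000.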